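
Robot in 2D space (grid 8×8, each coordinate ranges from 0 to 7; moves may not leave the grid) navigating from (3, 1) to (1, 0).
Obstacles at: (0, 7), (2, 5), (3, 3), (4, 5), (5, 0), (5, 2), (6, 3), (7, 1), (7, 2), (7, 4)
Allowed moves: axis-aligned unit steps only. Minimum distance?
3
(one shortest path: (3, 1) → (2, 1) → (1, 1) → (1, 0))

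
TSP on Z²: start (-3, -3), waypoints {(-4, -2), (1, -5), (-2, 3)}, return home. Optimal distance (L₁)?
26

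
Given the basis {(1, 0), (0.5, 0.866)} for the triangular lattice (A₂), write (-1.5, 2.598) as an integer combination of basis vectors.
-3b₁ + 3b₂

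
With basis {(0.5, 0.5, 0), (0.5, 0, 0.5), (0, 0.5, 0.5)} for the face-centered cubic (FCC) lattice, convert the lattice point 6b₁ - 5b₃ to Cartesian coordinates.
(3, 0.5, -2.5)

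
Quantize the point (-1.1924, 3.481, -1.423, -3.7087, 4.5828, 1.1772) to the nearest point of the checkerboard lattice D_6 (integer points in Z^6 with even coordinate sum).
(-1, 4, -1, -4, 5, 1)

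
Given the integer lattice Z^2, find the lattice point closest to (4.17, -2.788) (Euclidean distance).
(4, -3)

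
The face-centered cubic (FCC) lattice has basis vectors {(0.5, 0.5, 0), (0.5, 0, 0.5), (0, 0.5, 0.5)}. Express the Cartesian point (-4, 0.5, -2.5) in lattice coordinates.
-b₁ - 7b₂ + 2b₃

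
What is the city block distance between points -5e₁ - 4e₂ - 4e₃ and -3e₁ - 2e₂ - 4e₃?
4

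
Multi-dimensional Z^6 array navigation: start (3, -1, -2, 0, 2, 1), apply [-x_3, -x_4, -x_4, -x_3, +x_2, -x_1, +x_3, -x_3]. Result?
(2, 0, -4, -2, 2, 1)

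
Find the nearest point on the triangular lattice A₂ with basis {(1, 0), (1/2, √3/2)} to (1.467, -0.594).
(1.5, -0.866)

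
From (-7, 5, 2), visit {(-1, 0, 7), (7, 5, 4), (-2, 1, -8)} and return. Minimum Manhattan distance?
68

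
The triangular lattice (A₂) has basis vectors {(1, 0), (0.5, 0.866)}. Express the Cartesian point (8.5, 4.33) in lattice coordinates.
6b₁ + 5b₂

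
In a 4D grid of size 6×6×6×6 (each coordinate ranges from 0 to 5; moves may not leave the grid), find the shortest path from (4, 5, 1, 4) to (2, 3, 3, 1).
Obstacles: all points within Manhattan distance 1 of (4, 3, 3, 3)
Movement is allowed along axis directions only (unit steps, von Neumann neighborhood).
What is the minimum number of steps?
9
(one shortest path: (4, 5, 1, 4) → (3, 5, 1, 4) → (2, 5, 1, 4) → (2, 4, 1, 4) → (2, 3, 1, 4) → (2, 3, 2, 4) → (2, 3, 3, 4) → (2, 3, 3, 3) → (2, 3, 3, 2) → (2, 3, 3, 1))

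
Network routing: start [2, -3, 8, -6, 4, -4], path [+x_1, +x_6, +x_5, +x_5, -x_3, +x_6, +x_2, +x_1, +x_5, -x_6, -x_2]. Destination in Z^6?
(4, -3, 7, -6, 7, -3)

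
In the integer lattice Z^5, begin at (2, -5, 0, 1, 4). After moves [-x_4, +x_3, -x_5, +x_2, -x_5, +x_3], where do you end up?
(2, -4, 2, 0, 2)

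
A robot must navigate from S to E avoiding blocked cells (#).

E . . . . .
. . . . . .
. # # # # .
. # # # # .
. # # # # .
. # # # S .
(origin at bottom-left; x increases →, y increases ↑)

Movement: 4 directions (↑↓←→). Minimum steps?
11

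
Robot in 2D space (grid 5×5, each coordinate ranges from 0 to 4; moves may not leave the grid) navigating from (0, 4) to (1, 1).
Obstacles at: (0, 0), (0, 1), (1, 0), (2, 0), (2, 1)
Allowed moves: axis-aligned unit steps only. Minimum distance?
4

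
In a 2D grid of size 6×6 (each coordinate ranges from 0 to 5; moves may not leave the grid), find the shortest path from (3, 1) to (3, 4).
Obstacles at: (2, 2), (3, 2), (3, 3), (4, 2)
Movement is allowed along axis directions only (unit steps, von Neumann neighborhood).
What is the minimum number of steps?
7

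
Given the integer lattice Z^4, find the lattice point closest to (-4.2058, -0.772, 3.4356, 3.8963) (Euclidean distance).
(-4, -1, 3, 4)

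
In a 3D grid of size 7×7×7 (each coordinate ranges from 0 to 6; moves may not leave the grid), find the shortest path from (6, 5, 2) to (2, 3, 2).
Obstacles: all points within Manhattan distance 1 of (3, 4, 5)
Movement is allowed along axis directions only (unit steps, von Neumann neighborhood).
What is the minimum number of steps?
6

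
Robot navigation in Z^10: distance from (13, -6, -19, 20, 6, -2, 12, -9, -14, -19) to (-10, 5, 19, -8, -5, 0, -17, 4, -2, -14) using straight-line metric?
64.6684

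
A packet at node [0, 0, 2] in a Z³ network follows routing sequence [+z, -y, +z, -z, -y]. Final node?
(0, -2, 3)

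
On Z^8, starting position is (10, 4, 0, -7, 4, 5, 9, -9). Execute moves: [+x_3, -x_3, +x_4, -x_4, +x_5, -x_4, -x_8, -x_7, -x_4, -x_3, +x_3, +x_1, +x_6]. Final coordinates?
(11, 4, 0, -9, 5, 6, 8, -10)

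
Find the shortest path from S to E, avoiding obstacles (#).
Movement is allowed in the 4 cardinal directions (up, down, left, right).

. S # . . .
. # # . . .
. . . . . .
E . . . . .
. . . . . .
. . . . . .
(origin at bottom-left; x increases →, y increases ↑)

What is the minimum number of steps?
4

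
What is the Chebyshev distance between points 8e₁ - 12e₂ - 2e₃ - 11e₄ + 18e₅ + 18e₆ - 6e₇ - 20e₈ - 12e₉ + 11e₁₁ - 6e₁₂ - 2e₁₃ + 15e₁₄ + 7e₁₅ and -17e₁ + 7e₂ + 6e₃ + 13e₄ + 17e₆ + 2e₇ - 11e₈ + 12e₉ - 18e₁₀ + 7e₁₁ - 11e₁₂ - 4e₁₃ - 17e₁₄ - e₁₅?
32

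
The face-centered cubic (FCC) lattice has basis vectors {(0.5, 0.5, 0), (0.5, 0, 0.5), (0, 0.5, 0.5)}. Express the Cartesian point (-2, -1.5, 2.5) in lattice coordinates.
-6b₁ + 2b₂ + 3b₃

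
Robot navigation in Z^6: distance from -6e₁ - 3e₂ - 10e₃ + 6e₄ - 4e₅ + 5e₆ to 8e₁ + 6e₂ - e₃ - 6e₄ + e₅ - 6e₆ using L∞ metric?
14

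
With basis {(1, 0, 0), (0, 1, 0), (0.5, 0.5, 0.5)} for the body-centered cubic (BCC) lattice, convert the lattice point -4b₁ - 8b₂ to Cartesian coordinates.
(-4, -8, 0)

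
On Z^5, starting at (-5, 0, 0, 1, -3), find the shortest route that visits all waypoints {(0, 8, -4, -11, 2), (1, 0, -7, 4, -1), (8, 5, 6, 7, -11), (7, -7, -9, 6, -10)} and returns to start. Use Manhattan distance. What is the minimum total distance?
158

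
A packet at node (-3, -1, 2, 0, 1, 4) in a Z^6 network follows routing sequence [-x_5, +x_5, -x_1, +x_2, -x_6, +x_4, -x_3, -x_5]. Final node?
(-4, 0, 1, 1, 0, 3)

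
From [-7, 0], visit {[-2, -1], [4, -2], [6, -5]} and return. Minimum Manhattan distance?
36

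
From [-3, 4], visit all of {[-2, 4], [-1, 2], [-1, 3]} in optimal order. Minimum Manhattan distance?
4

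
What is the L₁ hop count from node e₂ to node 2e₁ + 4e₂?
5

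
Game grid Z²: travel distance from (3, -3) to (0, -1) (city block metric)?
5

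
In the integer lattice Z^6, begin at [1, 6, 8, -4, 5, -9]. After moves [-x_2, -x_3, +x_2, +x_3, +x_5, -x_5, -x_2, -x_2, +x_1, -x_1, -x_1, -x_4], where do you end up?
(0, 4, 8, -5, 5, -9)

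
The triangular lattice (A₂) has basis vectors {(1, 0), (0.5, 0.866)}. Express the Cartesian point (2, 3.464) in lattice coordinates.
4b₂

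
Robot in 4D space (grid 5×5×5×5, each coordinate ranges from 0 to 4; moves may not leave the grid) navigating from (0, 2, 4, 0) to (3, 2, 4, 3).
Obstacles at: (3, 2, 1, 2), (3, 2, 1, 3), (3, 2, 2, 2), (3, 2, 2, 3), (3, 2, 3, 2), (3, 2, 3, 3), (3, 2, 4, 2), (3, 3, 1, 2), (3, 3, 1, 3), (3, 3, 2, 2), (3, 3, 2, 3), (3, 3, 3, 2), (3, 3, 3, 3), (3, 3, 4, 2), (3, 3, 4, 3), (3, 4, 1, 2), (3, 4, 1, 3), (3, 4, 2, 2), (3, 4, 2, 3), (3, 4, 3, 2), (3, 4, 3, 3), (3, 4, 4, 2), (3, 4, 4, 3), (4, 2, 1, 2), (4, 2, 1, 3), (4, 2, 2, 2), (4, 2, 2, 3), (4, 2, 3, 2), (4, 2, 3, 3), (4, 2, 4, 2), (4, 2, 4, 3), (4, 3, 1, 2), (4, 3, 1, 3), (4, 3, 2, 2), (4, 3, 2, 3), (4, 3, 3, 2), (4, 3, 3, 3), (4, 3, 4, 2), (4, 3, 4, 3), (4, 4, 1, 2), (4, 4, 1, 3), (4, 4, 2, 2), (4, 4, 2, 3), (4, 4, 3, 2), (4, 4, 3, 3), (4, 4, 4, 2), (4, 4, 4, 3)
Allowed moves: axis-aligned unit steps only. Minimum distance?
6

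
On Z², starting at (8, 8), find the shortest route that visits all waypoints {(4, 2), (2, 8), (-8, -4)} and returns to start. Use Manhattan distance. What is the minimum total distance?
56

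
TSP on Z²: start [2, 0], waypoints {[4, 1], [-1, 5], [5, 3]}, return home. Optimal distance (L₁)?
22
(one optimal route: (2, 0) → (4, 1) → (5, 3) → (-1, 5) → (2, 0))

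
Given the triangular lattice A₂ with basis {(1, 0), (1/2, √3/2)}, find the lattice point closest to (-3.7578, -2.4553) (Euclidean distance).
(-3.5, -2.598)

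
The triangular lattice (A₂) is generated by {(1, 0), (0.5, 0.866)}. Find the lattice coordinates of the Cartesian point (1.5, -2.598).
3b₁ - 3b₂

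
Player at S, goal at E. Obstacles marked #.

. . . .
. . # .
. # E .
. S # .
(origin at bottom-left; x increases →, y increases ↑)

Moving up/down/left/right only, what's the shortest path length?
10
(one shortest path: (1, 0) → (0, 0) → (0, 1) → (0, 2) → (1, 2) → (1, 3) → (2, 3) → (3, 3) → (3, 2) → (3, 1) → (2, 1))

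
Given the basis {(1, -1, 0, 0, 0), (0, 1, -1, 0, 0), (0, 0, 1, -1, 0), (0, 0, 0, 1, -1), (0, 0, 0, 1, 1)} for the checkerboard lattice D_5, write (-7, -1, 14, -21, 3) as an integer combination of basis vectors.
-7b₁ - 8b₂ + 6b₃ - 9b₄ - 6b₅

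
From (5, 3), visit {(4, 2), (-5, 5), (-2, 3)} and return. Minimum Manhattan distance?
26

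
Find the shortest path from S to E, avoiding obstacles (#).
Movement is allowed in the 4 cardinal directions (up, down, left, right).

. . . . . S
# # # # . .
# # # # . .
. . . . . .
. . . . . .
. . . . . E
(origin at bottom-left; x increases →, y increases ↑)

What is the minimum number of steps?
5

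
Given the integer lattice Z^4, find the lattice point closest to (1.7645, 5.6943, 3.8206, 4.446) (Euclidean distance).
(2, 6, 4, 4)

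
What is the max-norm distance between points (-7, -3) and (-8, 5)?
8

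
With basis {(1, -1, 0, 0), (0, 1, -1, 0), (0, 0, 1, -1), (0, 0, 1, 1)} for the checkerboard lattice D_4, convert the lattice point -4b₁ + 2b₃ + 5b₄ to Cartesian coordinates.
(-4, 4, 7, 3)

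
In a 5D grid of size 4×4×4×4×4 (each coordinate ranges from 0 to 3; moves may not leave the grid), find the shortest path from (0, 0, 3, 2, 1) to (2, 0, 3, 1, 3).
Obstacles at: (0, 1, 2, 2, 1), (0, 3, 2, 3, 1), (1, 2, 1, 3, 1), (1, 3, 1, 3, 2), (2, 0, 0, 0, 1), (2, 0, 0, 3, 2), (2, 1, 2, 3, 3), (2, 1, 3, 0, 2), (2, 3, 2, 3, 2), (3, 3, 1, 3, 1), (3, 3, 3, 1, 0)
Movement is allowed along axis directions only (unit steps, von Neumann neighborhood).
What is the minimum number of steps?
5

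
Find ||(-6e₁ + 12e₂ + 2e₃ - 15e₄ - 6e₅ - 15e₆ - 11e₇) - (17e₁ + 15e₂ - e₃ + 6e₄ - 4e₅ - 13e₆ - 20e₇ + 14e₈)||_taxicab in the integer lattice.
77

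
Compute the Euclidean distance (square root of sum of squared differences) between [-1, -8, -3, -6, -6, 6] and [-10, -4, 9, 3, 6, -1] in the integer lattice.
22.6936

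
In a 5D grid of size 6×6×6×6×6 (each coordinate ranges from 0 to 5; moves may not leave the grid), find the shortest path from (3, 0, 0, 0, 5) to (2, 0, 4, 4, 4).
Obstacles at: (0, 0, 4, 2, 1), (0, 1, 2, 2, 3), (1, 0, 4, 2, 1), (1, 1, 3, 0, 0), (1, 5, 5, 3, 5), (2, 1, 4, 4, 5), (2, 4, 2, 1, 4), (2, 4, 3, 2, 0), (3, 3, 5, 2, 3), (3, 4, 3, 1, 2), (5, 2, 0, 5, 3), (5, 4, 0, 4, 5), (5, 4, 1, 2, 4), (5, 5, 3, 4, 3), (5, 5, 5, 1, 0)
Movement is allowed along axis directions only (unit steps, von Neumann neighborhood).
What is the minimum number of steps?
10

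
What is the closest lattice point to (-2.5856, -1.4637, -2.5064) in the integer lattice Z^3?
(-3, -1, -3)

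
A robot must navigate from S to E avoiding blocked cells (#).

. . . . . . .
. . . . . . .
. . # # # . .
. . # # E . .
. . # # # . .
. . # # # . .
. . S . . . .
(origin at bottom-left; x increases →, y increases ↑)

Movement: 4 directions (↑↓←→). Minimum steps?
7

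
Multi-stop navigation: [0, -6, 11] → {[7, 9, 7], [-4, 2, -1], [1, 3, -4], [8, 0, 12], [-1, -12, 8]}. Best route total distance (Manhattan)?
82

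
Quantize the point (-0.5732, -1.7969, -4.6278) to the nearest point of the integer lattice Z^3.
(-1, -2, -5)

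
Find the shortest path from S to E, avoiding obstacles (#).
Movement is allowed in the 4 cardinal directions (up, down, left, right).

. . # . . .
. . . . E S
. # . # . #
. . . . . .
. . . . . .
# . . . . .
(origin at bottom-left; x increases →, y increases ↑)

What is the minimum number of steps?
1
(one shortest path: (5, 4) → (4, 4))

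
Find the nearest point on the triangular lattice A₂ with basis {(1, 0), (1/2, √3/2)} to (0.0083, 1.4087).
(0, 1.732)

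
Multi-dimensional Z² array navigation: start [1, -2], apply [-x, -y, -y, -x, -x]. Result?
(-2, -4)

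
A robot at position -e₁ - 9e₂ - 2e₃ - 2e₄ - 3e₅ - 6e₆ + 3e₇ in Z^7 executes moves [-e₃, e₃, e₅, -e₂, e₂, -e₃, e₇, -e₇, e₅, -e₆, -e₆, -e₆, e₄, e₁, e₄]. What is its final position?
(0, -9, -3, 0, -1, -9, 3)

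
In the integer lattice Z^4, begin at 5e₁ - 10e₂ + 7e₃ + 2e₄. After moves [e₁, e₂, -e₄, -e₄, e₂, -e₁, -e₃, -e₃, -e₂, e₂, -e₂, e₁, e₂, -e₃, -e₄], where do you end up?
(6, -8, 4, -1)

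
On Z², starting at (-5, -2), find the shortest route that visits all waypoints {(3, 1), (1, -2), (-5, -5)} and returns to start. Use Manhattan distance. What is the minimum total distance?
28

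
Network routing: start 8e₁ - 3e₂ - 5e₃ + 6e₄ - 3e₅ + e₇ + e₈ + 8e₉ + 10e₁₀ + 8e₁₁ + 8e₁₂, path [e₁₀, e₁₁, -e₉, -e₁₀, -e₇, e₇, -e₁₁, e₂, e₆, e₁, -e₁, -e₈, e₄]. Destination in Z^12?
(8, -2, -5, 7, -3, 1, 1, 0, 7, 10, 8, 8)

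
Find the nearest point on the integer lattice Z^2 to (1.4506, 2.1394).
(1, 2)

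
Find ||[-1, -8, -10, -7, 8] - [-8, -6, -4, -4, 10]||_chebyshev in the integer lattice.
7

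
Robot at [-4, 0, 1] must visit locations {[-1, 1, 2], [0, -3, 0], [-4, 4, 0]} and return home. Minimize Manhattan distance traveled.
28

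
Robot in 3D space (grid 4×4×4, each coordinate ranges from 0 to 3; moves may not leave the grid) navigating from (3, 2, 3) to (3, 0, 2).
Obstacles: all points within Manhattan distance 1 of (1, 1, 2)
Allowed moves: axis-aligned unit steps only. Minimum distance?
3
(one shortest path: (3, 2, 3) → (3, 1, 3) → (3, 0, 3) → (3, 0, 2))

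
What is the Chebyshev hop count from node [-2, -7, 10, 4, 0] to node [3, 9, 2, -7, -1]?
16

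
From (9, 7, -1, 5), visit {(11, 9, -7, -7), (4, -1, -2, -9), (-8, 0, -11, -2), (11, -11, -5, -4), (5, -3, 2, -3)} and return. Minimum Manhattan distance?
152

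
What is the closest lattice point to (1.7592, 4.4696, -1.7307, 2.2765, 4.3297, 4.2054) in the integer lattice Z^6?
(2, 4, -2, 2, 4, 4)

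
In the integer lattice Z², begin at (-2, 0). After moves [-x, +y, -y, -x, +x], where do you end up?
(-3, 0)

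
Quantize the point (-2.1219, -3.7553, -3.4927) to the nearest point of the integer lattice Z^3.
(-2, -4, -3)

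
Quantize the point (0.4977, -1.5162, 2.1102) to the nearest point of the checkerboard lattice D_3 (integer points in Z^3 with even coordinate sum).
(0, -2, 2)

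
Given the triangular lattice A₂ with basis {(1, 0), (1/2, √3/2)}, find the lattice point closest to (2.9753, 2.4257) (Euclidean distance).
(2.5, 2.598)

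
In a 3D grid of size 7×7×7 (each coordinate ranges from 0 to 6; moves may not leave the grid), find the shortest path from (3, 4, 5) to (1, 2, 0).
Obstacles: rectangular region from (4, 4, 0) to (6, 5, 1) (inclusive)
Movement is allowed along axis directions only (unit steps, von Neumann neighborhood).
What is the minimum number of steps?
9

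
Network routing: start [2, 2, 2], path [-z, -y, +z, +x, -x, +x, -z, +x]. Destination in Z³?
(4, 1, 1)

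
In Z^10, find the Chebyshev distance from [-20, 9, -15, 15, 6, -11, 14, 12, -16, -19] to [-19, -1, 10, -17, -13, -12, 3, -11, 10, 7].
32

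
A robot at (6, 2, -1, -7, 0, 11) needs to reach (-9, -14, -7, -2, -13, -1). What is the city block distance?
67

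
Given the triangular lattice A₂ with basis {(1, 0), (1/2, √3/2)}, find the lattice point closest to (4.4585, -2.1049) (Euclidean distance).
(4.5, -2.598)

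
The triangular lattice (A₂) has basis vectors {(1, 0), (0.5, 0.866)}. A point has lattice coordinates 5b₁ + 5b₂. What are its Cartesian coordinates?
(7.5, 4.33)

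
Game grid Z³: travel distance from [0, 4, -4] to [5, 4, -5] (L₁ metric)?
6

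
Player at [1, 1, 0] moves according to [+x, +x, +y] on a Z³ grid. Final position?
(3, 2, 0)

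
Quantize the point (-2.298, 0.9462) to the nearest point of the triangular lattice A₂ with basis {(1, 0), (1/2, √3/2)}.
(-2.5, 0.866)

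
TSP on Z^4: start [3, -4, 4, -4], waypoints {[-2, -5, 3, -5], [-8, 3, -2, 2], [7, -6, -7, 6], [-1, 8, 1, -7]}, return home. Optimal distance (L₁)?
110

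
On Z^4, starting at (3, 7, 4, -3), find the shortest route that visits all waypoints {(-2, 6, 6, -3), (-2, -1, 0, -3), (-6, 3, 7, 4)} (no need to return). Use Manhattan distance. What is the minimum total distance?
43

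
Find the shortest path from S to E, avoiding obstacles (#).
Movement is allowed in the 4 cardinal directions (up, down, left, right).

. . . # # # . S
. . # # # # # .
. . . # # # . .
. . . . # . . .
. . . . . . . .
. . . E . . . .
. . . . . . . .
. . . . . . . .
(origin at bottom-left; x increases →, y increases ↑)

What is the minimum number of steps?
9
(one shortest path: (7, 7) → (7, 6) → (7, 5) → (6, 5) → (6, 4) → (5, 4) → (5, 3) → (4, 3) → (3, 3) → (3, 2))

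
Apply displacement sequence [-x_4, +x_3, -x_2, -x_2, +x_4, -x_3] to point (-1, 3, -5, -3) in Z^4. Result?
(-1, 1, -5, -3)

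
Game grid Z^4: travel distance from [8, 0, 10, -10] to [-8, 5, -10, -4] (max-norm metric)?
20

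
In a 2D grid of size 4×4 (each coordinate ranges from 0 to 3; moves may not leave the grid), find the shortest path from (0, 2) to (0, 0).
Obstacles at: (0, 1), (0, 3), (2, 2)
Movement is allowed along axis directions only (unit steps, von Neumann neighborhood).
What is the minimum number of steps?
4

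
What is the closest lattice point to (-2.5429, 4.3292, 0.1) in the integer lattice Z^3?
(-3, 4, 0)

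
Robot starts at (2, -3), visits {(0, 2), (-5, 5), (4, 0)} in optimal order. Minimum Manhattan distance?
19
(one optimal route: (2, -3) → (4, 0) → (0, 2) → (-5, 5))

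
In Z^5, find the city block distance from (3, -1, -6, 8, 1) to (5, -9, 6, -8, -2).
41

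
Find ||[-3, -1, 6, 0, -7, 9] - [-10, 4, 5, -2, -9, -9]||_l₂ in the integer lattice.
20.1742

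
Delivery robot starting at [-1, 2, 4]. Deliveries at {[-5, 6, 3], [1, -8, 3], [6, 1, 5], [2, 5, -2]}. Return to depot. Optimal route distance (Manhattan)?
66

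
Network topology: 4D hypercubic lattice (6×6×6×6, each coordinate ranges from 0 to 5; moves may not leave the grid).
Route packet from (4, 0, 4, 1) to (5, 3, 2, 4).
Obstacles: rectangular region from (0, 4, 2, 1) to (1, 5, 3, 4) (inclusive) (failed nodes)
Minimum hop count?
9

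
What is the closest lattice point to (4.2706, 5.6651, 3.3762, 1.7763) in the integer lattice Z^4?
(4, 6, 3, 2)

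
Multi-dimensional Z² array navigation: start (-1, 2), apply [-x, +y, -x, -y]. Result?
(-3, 2)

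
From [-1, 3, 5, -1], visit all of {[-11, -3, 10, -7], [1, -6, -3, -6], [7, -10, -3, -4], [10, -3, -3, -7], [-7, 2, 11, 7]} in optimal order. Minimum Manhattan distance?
99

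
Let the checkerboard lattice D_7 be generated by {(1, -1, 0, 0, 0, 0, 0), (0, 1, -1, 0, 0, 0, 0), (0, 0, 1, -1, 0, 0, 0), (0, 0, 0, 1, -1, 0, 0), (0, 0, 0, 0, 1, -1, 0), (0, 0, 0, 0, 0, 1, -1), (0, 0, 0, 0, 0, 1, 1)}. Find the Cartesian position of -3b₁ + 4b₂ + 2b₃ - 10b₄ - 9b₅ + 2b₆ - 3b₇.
(-3, 7, -2, -12, 1, 8, -5)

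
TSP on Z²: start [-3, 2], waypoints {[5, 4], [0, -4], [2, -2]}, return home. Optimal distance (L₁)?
32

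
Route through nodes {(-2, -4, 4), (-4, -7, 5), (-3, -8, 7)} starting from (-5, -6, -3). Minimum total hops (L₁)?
22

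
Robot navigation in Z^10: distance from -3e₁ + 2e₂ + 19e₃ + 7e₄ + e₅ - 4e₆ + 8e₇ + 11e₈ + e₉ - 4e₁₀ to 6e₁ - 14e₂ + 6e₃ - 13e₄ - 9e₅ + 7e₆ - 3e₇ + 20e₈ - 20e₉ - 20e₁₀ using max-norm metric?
21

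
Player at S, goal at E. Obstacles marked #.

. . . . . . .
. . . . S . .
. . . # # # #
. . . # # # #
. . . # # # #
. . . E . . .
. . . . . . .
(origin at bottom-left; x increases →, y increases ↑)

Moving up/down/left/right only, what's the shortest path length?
7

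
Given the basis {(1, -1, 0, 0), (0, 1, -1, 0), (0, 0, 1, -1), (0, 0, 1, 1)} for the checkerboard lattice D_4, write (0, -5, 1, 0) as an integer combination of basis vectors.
-5b₂ - 2b₃ - 2b₄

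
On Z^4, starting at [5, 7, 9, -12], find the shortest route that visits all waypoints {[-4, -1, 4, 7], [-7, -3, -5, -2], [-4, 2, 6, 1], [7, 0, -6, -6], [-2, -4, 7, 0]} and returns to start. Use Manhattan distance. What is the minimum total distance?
128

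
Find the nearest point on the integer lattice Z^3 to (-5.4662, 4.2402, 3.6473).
(-5, 4, 4)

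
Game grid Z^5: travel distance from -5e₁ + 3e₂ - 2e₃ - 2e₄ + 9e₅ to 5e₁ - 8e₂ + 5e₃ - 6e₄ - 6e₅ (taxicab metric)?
47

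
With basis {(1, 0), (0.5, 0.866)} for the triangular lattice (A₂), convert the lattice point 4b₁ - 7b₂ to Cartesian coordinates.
(0.5, -6.062)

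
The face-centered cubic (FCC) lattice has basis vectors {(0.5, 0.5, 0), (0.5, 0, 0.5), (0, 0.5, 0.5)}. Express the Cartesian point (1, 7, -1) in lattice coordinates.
9b₁ - 7b₂ + 5b₃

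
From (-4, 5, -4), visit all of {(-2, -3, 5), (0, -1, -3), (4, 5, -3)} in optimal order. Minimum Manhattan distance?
31
(one optimal route: (-4, 5, -4) → (4, 5, -3) → (0, -1, -3) → (-2, -3, 5))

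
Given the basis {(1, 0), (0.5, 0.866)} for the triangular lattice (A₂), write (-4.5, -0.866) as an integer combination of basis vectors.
-4b₁ - b₂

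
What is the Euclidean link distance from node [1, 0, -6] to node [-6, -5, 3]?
12.4499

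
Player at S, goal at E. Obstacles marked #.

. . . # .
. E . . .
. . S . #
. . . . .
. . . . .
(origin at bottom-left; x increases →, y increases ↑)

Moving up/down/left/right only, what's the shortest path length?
2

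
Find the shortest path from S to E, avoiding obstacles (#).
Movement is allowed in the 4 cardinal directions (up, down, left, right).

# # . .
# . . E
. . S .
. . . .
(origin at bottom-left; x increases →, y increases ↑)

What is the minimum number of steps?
2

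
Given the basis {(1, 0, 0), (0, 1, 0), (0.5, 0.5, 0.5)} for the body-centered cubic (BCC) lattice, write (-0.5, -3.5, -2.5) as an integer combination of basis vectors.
2b₁ - b₂ - 5b₃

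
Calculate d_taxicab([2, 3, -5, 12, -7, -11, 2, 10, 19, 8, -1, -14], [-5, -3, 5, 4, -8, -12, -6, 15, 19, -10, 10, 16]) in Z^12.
105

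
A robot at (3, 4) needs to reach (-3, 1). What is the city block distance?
9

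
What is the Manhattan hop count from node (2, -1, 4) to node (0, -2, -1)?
8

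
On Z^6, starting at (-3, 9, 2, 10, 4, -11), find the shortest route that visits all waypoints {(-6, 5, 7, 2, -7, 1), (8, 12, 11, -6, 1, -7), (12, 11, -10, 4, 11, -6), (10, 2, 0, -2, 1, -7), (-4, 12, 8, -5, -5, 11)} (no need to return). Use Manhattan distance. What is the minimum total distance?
177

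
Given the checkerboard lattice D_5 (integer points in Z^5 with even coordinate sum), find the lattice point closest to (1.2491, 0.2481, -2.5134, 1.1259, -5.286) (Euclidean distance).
(1, 0, -3, 1, -5)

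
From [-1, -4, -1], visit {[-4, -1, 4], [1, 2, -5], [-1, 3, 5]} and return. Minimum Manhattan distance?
44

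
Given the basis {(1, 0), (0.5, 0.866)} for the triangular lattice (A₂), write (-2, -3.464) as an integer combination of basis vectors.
-4b₂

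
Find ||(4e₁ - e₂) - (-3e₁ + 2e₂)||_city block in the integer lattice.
10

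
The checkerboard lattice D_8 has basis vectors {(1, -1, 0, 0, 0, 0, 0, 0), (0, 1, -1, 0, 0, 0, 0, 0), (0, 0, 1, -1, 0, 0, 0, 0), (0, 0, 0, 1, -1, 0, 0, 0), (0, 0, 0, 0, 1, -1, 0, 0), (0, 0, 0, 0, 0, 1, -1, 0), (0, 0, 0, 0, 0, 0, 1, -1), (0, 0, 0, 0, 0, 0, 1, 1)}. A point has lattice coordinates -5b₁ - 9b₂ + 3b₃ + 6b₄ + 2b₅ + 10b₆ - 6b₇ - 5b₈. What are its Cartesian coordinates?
(-5, -4, 12, 3, -4, 8, -21, 1)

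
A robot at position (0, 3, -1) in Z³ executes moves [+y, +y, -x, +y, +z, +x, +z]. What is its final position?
(0, 6, 1)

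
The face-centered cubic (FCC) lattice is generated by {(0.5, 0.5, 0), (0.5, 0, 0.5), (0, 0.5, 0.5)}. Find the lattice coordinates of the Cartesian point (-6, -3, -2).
-7b₁ - 5b₂ + b₃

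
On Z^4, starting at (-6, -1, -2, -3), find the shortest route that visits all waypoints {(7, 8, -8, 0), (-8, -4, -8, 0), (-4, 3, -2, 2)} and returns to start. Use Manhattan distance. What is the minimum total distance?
76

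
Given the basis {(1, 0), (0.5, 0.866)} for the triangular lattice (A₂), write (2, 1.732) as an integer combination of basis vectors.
b₁ + 2b₂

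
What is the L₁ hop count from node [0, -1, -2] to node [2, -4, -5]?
8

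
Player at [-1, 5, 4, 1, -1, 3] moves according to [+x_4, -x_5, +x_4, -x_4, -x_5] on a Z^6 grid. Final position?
(-1, 5, 4, 2, -3, 3)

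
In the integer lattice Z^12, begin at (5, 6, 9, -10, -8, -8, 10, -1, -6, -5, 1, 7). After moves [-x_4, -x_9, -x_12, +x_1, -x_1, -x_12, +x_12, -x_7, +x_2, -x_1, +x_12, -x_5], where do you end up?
(4, 7, 9, -11, -9, -8, 9, -1, -7, -5, 1, 7)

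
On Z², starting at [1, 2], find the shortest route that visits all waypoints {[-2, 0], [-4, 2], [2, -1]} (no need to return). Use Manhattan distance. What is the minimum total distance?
13
(one optimal route: (1, 2) → (2, -1) → (-2, 0) → (-4, 2))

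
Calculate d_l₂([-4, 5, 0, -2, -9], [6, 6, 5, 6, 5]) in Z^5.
19.6469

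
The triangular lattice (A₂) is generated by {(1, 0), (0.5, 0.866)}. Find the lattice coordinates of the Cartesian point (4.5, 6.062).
b₁ + 7b₂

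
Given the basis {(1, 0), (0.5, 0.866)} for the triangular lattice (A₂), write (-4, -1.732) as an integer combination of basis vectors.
-3b₁ - 2b₂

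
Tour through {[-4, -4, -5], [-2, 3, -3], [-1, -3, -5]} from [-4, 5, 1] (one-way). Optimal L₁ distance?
21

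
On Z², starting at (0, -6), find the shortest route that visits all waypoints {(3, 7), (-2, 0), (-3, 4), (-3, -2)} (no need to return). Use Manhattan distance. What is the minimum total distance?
24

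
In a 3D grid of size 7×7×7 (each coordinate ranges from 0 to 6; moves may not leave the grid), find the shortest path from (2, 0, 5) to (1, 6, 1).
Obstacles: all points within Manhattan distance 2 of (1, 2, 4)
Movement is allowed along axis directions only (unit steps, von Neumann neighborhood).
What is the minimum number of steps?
11
(one shortest path: (2, 0, 5) → (2, 0, 4) → (2, 0, 3) → (1, 0, 3) → (1, 0, 2) → (1, 1, 2) → (1, 1, 1) → (1, 2, 1) → (1, 3, 1) → (1, 4, 1) → (1, 5, 1) → (1, 6, 1))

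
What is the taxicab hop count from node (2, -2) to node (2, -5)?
3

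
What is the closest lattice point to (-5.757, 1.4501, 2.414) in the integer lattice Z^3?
(-6, 1, 2)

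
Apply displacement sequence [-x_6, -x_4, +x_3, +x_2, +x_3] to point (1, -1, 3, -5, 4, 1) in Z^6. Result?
(1, 0, 5, -6, 4, 0)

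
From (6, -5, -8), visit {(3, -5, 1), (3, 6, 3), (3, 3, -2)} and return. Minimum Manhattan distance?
50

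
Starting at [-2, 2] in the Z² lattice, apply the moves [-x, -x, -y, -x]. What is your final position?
(-5, 1)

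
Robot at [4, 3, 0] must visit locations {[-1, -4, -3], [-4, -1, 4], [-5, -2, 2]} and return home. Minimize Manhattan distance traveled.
46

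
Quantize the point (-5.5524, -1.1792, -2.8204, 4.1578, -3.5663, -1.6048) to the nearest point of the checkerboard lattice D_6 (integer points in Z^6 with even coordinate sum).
(-6, -1, -3, 4, -4, -2)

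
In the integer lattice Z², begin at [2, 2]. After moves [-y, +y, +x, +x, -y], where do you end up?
(4, 1)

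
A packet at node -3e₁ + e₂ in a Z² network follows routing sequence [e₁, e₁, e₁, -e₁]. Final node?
(-1, 1)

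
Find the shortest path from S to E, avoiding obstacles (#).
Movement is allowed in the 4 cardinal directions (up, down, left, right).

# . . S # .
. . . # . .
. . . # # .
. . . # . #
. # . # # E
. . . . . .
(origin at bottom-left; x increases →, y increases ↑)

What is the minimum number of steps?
10
(one shortest path: (3, 5) → (2, 5) → (2, 4) → (2, 3) → (2, 2) → (2, 1) → (2, 0) → (3, 0) → (4, 0) → (5, 0) → (5, 1))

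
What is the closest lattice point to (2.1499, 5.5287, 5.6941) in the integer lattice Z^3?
(2, 6, 6)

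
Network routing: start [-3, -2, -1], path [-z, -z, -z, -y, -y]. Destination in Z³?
(-3, -4, -4)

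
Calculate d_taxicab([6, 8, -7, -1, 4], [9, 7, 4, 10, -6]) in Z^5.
36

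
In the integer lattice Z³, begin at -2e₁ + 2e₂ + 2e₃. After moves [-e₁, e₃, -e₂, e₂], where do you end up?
(-3, 2, 3)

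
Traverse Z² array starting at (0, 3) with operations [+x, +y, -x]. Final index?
(0, 4)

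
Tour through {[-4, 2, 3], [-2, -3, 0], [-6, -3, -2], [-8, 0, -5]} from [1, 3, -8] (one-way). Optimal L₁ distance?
39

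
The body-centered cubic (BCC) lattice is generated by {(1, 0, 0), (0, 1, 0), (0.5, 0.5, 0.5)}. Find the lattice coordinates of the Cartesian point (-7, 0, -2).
-5b₁ + 2b₂ - 4b₃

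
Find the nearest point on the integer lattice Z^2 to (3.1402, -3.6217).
(3, -4)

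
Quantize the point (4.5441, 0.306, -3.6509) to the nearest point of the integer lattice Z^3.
(5, 0, -4)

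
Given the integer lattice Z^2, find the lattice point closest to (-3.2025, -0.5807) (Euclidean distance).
(-3, -1)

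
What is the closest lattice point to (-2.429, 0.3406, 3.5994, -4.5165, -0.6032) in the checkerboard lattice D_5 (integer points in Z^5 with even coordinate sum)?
(-2, 0, 4, -5, -1)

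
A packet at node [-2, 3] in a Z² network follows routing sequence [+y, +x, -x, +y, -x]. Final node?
(-3, 5)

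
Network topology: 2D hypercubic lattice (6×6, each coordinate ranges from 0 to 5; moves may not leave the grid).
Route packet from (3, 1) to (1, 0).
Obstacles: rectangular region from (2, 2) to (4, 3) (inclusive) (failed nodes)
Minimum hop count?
3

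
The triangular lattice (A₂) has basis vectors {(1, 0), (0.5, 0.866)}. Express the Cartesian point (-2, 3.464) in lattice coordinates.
-4b₁ + 4b₂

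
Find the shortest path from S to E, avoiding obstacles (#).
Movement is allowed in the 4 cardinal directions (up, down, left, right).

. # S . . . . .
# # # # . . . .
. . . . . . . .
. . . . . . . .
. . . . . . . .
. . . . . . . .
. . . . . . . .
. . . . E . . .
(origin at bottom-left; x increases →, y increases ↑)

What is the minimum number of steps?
9
(one shortest path: (2, 7) → (3, 7) → (4, 7) → (4, 6) → (4, 5) → (4, 4) → (4, 3) → (4, 2) → (4, 1) → (4, 0))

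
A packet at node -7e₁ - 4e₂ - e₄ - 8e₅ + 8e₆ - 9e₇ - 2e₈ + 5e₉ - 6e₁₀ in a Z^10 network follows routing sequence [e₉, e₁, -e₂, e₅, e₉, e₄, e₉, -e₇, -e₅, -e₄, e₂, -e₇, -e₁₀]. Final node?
(-6, -4, 0, -1, -8, 8, -11, -2, 8, -7)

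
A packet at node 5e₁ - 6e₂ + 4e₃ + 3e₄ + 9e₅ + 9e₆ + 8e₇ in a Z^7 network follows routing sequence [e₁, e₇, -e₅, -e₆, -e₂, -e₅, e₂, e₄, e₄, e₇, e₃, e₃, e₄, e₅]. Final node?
(6, -6, 6, 6, 8, 8, 10)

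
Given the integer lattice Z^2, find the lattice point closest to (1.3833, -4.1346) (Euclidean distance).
(1, -4)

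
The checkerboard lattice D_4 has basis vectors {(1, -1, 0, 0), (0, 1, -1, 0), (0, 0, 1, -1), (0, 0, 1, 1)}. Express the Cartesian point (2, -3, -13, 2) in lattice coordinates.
2b₁ - b₂ - 8b₃ - 6b₄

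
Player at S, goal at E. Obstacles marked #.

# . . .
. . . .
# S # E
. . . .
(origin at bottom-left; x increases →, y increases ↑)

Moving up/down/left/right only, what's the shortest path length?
4
(one shortest path: (1, 1) → (1, 0) → (2, 0) → (3, 0) → (3, 1))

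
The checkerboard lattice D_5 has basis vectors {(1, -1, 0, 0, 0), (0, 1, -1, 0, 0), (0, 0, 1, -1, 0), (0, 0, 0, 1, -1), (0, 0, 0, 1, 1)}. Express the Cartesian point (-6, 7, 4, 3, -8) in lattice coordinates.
-6b₁ + b₂ + 5b₃ + 8b₄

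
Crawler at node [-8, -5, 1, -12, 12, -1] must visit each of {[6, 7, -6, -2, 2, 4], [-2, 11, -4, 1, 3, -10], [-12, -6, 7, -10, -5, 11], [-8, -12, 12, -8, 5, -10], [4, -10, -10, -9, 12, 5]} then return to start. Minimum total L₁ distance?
256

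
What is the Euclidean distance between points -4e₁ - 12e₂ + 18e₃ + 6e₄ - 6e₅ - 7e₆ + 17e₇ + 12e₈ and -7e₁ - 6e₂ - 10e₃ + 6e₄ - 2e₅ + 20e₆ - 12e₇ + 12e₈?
49.1426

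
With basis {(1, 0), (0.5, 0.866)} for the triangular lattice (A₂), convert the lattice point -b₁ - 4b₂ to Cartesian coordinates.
(-3, -3.464)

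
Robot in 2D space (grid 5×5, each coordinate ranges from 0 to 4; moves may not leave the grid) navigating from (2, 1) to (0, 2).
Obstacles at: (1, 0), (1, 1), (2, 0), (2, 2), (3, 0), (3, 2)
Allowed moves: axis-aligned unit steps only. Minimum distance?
9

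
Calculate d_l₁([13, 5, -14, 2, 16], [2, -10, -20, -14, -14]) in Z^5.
78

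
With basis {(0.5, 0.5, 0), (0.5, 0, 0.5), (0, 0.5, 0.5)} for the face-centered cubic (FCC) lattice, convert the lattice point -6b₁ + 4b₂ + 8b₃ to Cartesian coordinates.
(-1, 1, 6)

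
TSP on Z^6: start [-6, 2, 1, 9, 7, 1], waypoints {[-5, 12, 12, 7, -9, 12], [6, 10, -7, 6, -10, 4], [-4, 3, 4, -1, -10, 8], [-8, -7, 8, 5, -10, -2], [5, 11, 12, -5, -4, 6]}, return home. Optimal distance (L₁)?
232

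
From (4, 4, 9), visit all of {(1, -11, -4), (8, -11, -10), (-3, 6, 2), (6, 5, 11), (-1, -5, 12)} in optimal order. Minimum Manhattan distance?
84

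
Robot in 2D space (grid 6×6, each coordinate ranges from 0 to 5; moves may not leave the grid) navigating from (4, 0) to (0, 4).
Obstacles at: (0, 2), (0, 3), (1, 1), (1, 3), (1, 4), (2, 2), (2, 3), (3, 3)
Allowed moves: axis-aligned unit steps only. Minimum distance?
10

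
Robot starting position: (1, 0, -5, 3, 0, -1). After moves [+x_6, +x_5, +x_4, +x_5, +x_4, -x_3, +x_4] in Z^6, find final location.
(1, 0, -6, 6, 2, 0)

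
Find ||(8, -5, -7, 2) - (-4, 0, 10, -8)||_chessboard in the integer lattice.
17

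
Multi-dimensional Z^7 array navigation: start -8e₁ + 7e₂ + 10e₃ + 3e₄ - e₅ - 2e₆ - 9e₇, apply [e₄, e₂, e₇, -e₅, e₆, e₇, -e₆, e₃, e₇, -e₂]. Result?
(-8, 7, 11, 4, -2, -2, -6)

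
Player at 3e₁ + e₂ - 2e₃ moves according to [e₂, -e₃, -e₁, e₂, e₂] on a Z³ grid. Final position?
(2, 4, -3)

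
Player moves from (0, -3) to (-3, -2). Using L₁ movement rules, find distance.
4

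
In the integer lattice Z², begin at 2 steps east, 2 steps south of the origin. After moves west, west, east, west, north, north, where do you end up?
(0, 0)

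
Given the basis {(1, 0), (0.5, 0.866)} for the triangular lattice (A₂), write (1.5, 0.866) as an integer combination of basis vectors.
b₁ + b₂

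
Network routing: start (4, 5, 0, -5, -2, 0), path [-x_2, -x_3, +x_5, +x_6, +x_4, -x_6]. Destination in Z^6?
(4, 4, -1, -4, -1, 0)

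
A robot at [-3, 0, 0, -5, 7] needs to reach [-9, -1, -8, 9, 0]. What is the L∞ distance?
14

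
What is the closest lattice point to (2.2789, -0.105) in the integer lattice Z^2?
(2, 0)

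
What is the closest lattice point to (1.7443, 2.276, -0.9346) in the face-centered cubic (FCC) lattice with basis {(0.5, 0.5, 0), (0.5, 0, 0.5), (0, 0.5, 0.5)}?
(1.5, 2.5, -1)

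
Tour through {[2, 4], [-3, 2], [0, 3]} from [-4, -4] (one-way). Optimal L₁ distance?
14
(one optimal route: (-4, -4) → (-3, 2) → (0, 3) → (2, 4))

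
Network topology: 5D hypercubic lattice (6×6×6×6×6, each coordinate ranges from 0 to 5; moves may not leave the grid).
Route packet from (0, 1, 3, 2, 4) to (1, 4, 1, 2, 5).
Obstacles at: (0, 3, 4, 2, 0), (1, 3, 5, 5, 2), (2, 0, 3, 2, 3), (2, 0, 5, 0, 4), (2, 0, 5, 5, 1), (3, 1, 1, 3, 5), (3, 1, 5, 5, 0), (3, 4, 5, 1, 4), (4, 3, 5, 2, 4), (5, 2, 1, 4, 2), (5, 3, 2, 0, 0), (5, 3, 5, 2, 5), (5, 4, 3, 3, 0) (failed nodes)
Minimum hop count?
7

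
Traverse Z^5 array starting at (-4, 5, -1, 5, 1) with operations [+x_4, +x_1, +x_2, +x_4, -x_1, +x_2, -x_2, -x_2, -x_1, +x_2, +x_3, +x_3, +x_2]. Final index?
(-5, 7, 1, 7, 1)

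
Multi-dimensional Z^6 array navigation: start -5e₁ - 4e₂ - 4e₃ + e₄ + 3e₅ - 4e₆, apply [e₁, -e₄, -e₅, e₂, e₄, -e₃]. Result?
(-4, -3, -5, 1, 2, -4)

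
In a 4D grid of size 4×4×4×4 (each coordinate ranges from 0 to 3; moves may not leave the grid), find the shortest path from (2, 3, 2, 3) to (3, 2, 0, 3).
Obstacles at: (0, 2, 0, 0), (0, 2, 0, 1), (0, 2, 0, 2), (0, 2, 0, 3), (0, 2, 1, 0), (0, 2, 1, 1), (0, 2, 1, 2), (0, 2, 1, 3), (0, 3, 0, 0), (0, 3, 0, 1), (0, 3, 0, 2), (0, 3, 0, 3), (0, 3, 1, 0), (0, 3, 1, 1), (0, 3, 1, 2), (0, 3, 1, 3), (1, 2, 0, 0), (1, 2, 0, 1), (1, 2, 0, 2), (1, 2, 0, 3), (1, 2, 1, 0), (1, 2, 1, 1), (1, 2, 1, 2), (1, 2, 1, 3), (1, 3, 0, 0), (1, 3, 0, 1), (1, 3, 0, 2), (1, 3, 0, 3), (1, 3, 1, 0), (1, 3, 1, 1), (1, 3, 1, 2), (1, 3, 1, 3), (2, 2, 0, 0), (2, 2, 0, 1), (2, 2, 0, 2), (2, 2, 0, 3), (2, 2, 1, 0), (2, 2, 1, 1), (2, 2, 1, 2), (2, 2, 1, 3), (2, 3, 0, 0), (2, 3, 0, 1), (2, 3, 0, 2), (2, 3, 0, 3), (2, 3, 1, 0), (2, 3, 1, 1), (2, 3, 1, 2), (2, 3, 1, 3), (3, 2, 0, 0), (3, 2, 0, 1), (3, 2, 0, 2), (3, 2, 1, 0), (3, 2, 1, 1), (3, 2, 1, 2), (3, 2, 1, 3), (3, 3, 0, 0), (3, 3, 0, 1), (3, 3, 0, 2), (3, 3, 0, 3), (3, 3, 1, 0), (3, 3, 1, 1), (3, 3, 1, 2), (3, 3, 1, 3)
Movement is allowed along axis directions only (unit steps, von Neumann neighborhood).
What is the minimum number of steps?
6
(one shortest path: (2, 3, 2, 3) → (3, 3, 2, 3) → (3, 2, 2, 3) → (3, 1, 2, 3) → (3, 1, 1, 3) → (3, 1, 0, 3) → (3, 2, 0, 3))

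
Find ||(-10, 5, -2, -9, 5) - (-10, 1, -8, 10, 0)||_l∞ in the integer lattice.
19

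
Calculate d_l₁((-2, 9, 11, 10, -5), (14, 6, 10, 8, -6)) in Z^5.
23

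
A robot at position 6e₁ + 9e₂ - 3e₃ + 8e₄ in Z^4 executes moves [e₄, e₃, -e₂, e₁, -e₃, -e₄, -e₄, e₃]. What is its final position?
(7, 8, -2, 7)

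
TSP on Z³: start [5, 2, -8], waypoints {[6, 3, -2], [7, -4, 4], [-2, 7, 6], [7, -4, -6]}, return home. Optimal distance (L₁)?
70
(one optimal route: (5, 2, -8) → (6, 3, -2) → (-2, 7, 6) → (7, -4, 4) → (7, -4, -6) → (5, 2, -8))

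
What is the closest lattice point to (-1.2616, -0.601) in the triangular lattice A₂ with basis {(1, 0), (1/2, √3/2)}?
(-1.5, -0.866)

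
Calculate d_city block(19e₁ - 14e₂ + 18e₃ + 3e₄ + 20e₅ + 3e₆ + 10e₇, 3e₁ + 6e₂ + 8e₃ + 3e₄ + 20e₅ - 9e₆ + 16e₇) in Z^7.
64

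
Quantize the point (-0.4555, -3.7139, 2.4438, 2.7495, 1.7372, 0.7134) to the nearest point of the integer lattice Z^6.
(0, -4, 2, 3, 2, 1)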